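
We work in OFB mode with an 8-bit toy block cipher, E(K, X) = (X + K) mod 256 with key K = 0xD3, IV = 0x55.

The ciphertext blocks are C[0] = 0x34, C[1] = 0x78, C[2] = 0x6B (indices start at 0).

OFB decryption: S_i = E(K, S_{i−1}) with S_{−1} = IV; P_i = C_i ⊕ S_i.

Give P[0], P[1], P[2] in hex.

P[0]: S = E(K, 0x55) = 0x28; 0x34 ⊕ 0x28 = 0x1C.
P[1]: S = E(K, 0x28) = 0xFB; 0x78 ⊕ 0xFB = 0x83.
P[2]: S = E(K, 0xFB) = 0xCE; 0x6B ⊕ 0xCE = 0xA5.

P[0] = 0x1C, P[1] = 0x83, P[2] = 0xA5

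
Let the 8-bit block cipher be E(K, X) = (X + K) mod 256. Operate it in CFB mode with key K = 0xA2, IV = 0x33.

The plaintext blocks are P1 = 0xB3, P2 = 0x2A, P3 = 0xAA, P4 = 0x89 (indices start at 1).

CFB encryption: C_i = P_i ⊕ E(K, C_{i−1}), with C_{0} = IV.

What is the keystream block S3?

C1: E(K, 0x33) = 0xD5; 0xB3 ⊕ 0xD5 = 0x66.
C2: E(K, 0x66) = 0x08; 0x2A ⊕ 0x08 = 0x22.
C3: E(K, 0x22) = 0xC4; 0xAA ⊕ 0xC4 = 0x6E.
So S3 = 0xC4.

0xC4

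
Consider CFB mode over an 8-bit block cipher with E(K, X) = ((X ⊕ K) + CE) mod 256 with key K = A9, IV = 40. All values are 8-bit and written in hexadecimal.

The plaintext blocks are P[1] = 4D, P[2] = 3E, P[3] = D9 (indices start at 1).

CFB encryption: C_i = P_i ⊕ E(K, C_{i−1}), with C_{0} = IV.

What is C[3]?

C[1]: E(K, 40) = B7; 4D ⊕ B7 = FA.
C[2]: E(K, FA) = 21; 3E ⊕ 21 = 1F.
C[3]: E(K, 1F) = 84; D9 ⊕ 84 = 5D.

C[3] = 5D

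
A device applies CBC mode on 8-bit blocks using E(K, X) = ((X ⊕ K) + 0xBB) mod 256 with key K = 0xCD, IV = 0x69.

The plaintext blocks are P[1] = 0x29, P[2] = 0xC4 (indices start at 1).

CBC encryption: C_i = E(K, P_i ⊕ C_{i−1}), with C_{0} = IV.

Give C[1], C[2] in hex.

C[1] = 0x48, C[2] = 0xFC

C[1]: P[1] ⊕ 0x69 = 0x40; E(K, 0x40) = 0x48.
C[2]: P[2] ⊕ 0x48 = 0x8C; E(K, 0x8C) = 0xFC.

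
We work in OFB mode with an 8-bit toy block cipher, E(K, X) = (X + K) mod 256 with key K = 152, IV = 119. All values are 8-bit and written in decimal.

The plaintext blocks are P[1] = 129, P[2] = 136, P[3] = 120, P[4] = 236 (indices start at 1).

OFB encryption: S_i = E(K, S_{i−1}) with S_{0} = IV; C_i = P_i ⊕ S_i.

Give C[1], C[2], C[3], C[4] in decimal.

C[1]: S = E(K, 119) = 15; 129 ⊕ 15 = 142.
C[2]: S = E(K, 15) = 167; 136 ⊕ 167 = 47.
C[3]: S = E(K, 167) = 63; 120 ⊕ 63 = 71.
C[4]: S = E(K, 63) = 215; 236 ⊕ 215 = 59.

C[1] = 142, C[2] = 47, C[3] = 71, C[4] = 59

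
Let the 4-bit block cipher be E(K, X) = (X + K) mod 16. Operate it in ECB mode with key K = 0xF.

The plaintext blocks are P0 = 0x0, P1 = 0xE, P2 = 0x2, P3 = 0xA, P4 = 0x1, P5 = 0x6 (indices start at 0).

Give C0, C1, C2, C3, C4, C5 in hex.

C0 = 0xF, C1 = 0xD, C2 = 0x1, C3 = 0x9, C4 = 0x0, C5 = 0x5

ECB encryption: C_i = E(K, P_i).
C0: E(K, 0x0) = 0xF.
C1: E(K, 0xE) = 0xD.
C2: E(K, 0x2) = 0x1.
C3: E(K, 0xA) = 0x9.
C4: E(K, 0x1) = 0x0.
C5: E(K, 0x6) = 0x5.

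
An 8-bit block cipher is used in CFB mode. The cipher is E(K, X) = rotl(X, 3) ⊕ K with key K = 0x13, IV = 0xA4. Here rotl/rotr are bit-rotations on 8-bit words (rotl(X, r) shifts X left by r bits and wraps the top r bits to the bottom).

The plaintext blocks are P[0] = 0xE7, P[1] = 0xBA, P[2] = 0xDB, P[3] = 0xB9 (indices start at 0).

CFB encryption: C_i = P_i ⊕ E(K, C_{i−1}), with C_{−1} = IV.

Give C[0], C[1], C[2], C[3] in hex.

C[0]: E(K, 0xA4) = 0x36; 0xE7 ⊕ 0x36 = 0xD1.
C[1]: E(K, 0xD1) = 0x9D; 0xBA ⊕ 0x9D = 0x27.
C[2]: E(K, 0x27) = 0x2A; 0xDB ⊕ 0x2A = 0xF1.
C[3]: E(K, 0xF1) = 0x9C; 0xB9 ⊕ 0x9C = 0x25.

C[0] = 0xD1, C[1] = 0x27, C[2] = 0xF1, C[3] = 0x25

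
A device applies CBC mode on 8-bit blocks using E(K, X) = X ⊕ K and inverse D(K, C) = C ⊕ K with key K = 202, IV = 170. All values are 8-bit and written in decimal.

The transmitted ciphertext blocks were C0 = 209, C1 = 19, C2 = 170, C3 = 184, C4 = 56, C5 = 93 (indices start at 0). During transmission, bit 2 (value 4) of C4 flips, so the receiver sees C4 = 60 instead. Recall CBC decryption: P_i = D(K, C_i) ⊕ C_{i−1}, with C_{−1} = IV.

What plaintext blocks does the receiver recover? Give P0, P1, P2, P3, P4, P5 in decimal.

Only C4 changed, to 60. In CBC, a change in C_i garbles P_i and flips the same bit in P_{i+1}. Decrypting the received ciphertext:
P0: D(K, 209) = 27; 27 ⊕ 170 = 177.
P1: D(K, 19) = 217; 217 ⊕ 209 = 8.
P2: D(K, 170) = 96; 96 ⊕ 19 = 115.
P3: D(K, 184) = 114; 114 ⊕ 170 = 216.
P4: D(K, 60) = 246; 246 ⊕ 184 = 78.
P5: D(K, 93) = 151; 151 ⊕ 60 = 171.
Blocks that differ from the original plaintext: P4, P5.

P0 = 177, P1 = 8, P2 = 115, P3 = 216, P4 = 78, P5 = 171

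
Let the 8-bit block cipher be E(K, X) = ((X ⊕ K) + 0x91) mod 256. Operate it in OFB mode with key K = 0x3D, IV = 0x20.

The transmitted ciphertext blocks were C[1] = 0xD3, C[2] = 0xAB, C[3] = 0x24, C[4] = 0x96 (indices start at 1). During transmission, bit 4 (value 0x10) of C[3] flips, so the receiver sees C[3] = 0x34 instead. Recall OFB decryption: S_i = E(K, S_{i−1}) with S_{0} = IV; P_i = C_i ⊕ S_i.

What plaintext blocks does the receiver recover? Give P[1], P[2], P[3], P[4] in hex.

P[1] = 0x7D, P[2] = 0x8F, P[3] = 0x9E, P[4] = 0xBE

Only C[3] changed, to 0x34. In OFB, a change in C_i flips the same bit in P_i only; the keystream is unaffected. Decrypting the received ciphertext:
P[1]: S = E(K, 0x20) = 0xAE; 0xD3 ⊕ 0xAE = 0x7D.
P[2]: S = E(K, 0xAE) = 0x24; 0xAB ⊕ 0x24 = 0x8F.
P[3]: S = E(K, 0x24) = 0xAA; 0x34 ⊕ 0xAA = 0x9E.
P[4]: S = E(K, 0xAA) = 0x28; 0x96 ⊕ 0x28 = 0xBE.
Blocks that differ from the original plaintext: P[3].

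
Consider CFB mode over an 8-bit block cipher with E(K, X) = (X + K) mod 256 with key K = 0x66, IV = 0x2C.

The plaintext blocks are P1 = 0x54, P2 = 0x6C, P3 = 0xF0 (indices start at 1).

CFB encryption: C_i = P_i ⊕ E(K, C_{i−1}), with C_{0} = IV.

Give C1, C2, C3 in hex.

C1 = 0xC6, C2 = 0x40, C3 = 0x56

C1: E(K, 0x2C) = 0x92; 0x54 ⊕ 0x92 = 0xC6.
C2: E(K, 0xC6) = 0x2C; 0x6C ⊕ 0x2C = 0x40.
C3: E(K, 0x40) = 0xA6; 0xF0 ⊕ 0xA6 = 0x56.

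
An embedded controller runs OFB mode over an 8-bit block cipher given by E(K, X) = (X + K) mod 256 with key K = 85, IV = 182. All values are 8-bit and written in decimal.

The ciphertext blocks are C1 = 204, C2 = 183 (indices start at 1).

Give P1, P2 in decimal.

OFB decryption: S_i = E(K, S_{i−1}) with S_{0} = IV; P_i = C_i ⊕ S_i.
P1: S = E(K, 182) = 11; 204 ⊕ 11 = 199.
P2: S = E(K, 11) = 96; 183 ⊕ 96 = 215.

P1 = 199, P2 = 215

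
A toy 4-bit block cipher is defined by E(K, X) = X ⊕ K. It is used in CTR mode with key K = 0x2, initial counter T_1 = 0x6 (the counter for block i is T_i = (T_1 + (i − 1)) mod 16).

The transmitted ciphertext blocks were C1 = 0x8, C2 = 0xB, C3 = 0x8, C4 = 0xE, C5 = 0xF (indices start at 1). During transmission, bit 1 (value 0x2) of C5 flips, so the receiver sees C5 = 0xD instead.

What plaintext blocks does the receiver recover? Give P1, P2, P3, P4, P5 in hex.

P1 = 0xC, P2 = 0xE, P3 = 0x2, P4 = 0x5, P5 = 0x5

CTR decryption: S_i = E(K, T_i) where T_i is the counter for block i; P_i = C_i ⊕ S_i.
Only C5 changed, to 0xD. In CTR, a change in C_i flips the same bit in P_i only; the keystream is unaffected. Decrypting the received ciphertext:
P1: T = 0x6, S = E(K, T) = 0x4; 0x8 ⊕ 0x4 = 0xC.
P2: T = 0x7, S = E(K, T) = 0x5; 0xB ⊕ 0x5 = 0xE.
P3: T = 0x8, S = E(K, T) = 0xA; 0x8 ⊕ 0xA = 0x2.
P4: T = 0x9, S = E(K, T) = 0xB; 0xE ⊕ 0xB = 0x5.
P5: T = 0xA, S = E(K, T) = 0x8; 0xD ⊕ 0x8 = 0x5.
Blocks that differ from the original plaintext: P5.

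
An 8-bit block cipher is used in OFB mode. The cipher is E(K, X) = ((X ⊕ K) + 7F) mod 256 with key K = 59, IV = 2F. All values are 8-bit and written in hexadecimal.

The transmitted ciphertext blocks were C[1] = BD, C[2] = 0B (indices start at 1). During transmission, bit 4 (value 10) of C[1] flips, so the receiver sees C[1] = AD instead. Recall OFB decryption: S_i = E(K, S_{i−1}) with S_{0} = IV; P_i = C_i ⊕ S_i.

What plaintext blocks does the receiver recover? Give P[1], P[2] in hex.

Only C[1] changed, to AD. In OFB, a change in C_i flips the same bit in P_i only; the keystream is unaffected. Decrypting the received ciphertext:
P[1]: S = E(K, 2F) = F5; AD ⊕ F5 = 58.
P[2]: S = E(K, F5) = 2B; 0B ⊕ 2B = 20.
Blocks that differ from the original plaintext: P[1].

P[1] = 58, P[2] = 20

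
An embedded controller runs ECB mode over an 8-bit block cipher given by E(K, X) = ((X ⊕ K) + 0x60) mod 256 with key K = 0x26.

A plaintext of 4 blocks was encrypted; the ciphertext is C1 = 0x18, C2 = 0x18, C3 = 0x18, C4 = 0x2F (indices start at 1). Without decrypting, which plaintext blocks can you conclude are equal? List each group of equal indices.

ECB encrypts each block independently with the same key, so equal ciphertext blocks imply equal plaintext blocks.
C1 = C2 = C3 = 0x18, so P1 = P2 = P3.

P1 = P2 = P3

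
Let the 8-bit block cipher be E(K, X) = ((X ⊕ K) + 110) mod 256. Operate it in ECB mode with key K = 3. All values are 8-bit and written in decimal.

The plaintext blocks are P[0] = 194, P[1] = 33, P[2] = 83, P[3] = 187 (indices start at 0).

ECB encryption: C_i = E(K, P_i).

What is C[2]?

C[2]: E(K, 83) = 190.

C[2] = 190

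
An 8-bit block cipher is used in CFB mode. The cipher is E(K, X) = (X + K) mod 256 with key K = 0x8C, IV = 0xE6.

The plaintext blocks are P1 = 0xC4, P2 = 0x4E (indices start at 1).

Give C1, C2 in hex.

CFB encryption: C_i = P_i ⊕ E(K, C_{i−1}), with C_{0} = IV.
C1: E(K, 0xE6) = 0x72; 0xC4 ⊕ 0x72 = 0xB6.
C2: E(K, 0xB6) = 0x42; 0x4E ⊕ 0x42 = 0x0C.

C1 = 0xB6, C2 = 0x0C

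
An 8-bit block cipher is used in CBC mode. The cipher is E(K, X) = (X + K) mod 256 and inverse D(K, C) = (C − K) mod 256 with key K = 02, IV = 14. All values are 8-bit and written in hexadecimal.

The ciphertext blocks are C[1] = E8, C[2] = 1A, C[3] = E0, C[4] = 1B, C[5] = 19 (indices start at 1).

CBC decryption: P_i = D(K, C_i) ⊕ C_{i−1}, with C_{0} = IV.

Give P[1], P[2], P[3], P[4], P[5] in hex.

P[1]: D(K, E8) = E6; E6 ⊕ 14 = F2.
P[2]: D(K, 1A) = 18; 18 ⊕ E8 = F0.
P[3]: D(K, E0) = DE; DE ⊕ 1A = C4.
P[4]: D(K, 1B) = 19; 19 ⊕ E0 = F9.
P[5]: D(K, 19) = 17; 17 ⊕ 1B = 0C.

P[1] = F2, P[2] = F0, P[3] = C4, P[4] = F9, P[5] = 0C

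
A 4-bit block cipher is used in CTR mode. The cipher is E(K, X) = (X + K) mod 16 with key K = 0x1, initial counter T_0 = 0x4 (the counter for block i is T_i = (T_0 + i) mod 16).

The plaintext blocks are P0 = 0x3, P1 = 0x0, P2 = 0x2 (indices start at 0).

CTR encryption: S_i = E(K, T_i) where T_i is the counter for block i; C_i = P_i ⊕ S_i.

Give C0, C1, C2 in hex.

C0: T = 0x4, S = E(K, T) = 0x5; 0x3 ⊕ 0x5 = 0x6.
C1: T = 0x5, S = E(K, T) = 0x6; 0x0 ⊕ 0x6 = 0x6.
C2: T = 0x6, S = E(K, T) = 0x7; 0x2 ⊕ 0x7 = 0x5.

C0 = 0x6, C1 = 0x6, C2 = 0x5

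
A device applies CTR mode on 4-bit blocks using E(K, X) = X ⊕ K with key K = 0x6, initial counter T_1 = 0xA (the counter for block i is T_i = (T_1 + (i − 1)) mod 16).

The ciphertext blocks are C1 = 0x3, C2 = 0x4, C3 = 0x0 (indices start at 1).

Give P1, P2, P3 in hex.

P1 = 0xF, P2 = 0x9, P3 = 0xA

CTR decryption: S_i = E(K, T_i) where T_i is the counter for block i; P_i = C_i ⊕ S_i.
P1: T = 0xA, S = E(K, T) = 0xC; 0x3 ⊕ 0xC = 0xF.
P2: T = 0xB, S = E(K, T) = 0xD; 0x4 ⊕ 0xD = 0x9.
P3: T = 0xC, S = E(K, T) = 0xA; 0x0 ⊕ 0xA = 0xA.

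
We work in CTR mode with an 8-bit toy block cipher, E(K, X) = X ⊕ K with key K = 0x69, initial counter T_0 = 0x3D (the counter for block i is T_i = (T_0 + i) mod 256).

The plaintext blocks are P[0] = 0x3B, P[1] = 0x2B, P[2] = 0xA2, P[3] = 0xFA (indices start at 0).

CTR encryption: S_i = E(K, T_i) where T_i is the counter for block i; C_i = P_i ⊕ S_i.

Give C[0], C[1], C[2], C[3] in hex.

C[0] = 0x6F, C[1] = 0x7C, C[2] = 0xF4, C[3] = 0xD3

C[0]: T = 0x3D, S = E(K, T) = 0x54; 0x3B ⊕ 0x54 = 0x6F.
C[1]: T = 0x3E, S = E(K, T) = 0x57; 0x2B ⊕ 0x57 = 0x7C.
C[2]: T = 0x3F, S = E(K, T) = 0x56; 0xA2 ⊕ 0x56 = 0xF4.
C[3]: T = 0x40, S = E(K, T) = 0x29; 0xFA ⊕ 0x29 = 0xD3.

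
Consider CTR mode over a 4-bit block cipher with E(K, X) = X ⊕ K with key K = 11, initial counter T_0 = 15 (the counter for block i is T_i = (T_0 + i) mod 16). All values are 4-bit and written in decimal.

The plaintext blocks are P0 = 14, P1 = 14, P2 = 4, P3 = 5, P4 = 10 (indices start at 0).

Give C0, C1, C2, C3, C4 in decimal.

CTR encryption: S_i = E(K, T_i) where T_i is the counter for block i; C_i = P_i ⊕ S_i.
C0: T = 15, S = E(K, T) = 4; 14 ⊕ 4 = 10.
C1: T = 0, S = E(K, T) = 11; 14 ⊕ 11 = 5.
C2: T = 1, S = E(K, T) = 10; 4 ⊕ 10 = 14.
C3: T = 2, S = E(K, T) = 9; 5 ⊕ 9 = 12.
C4: T = 3, S = E(K, T) = 8; 10 ⊕ 8 = 2.

C0 = 10, C1 = 5, C2 = 14, C3 = 12, C4 = 2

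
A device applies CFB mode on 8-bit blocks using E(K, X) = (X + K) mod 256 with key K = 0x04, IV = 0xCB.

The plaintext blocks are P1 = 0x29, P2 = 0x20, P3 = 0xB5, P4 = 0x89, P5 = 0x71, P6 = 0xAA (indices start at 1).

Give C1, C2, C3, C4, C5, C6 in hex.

C1 = 0xE6, C2 = 0xCA, C3 = 0x7B, C4 = 0xF6, C5 = 0x8B, C6 = 0x25

CFB encryption: C_i = P_i ⊕ E(K, C_{i−1}), with C_{0} = IV.
C1: E(K, 0xCB) = 0xCF; 0x29 ⊕ 0xCF = 0xE6.
C2: E(K, 0xE6) = 0xEA; 0x20 ⊕ 0xEA = 0xCA.
C3: E(K, 0xCA) = 0xCE; 0xB5 ⊕ 0xCE = 0x7B.
C4: E(K, 0x7B) = 0x7F; 0x89 ⊕ 0x7F = 0xF6.
C5: E(K, 0xF6) = 0xFA; 0x71 ⊕ 0xFA = 0x8B.
C6: E(K, 0x8B) = 0x8F; 0xAA ⊕ 0x8F = 0x25.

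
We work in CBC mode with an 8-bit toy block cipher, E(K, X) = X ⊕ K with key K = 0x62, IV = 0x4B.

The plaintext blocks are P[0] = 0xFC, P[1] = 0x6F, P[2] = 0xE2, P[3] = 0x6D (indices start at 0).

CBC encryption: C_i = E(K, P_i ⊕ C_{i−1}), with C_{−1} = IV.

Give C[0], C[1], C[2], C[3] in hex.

C[0]: P[0] ⊕ 0x4B = 0xB7; E(K, 0xB7) = 0xD5.
C[1]: P[1] ⊕ 0xD5 = 0xBA; E(K, 0xBA) = 0xD8.
C[2]: P[2] ⊕ 0xD8 = 0x3A; E(K, 0x3A) = 0x58.
C[3]: P[3] ⊕ 0x58 = 0x35; E(K, 0x35) = 0x57.

C[0] = 0xD5, C[1] = 0xD8, C[2] = 0x58, C[3] = 0x57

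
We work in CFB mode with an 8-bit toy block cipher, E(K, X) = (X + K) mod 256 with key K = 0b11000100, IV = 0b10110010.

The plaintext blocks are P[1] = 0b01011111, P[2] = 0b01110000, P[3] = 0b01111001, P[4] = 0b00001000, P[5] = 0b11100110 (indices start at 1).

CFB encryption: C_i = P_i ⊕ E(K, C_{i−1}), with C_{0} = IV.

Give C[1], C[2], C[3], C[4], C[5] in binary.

C[1] = 0b00101001, C[2] = 0b10011101, C[3] = 0b00011000, C[4] = 0b11010100, C[5] = 0b01111110

C[1]: E(K, 0b10110010) = 0b01110110; 0b01011111 ⊕ 0b01110110 = 0b00101001.
C[2]: E(K, 0b00101001) = 0b11101101; 0b01110000 ⊕ 0b11101101 = 0b10011101.
C[3]: E(K, 0b10011101) = 0b01100001; 0b01111001 ⊕ 0b01100001 = 0b00011000.
C[4]: E(K, 0b00011000) = 0b11011100; 0b00001000 ⊕ 0b11011100 = 0b11010100.
C[5]: E(K, 0b11010100) = 0b10011000; 0b11100110 ⊕ 0b10011000 = 0b01111110.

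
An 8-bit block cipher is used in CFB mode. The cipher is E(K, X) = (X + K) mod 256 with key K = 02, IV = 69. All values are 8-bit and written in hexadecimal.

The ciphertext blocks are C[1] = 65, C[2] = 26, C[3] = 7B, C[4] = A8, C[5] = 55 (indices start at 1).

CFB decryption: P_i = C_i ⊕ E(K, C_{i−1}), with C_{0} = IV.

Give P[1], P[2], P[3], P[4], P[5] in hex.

P[1] = 0E, P[2] = 41, P[3] = 53, P[4] = D5, P[5] = FF

P[1]: E(K, 69) = 6B; 65 ⊕ 6B = 0E.
P[2]: E(K, 65) = 67; 26 ⊕ 67 = 41.
P[3]: E(K, 26) = 28; 7B ⊕ 28 = 53.
P[4]: E(K, 7B) = 7D; A8 ⊕ 7D = D5.
P[5]: E(K, A8) = AA; 55 ⊕ AA = FF.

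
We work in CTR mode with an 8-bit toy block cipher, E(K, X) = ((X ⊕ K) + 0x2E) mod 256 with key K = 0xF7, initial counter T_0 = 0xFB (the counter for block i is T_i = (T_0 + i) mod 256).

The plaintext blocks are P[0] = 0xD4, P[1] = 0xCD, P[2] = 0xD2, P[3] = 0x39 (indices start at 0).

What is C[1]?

CTR encryption: S_i = E(K, T_i) where T_i is the counter for block i; C_i = P_i ⊕ S_i.
C[0]: T = 0xFB, S = E(K, T) = 0x3A; 0xD4 ⊕ 0x3A = 0xEE.
C[1]: T = 0xFC, S = E(K, T) = 0x39; 0xCD ⊕ 0x39 = 0xF4.

C[1] = 0xF4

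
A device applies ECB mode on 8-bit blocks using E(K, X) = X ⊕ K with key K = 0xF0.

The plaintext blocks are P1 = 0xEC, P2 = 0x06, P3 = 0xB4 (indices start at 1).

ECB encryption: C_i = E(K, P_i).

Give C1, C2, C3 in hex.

C1: E(K, 0xEC) = 0x1C.
C2: E(K, 0x06) = 0xF6.
C3: E(K, 0xB4) = 0x44.

C1 = 0x1C, C2 = 0xF6, C3 = 0x44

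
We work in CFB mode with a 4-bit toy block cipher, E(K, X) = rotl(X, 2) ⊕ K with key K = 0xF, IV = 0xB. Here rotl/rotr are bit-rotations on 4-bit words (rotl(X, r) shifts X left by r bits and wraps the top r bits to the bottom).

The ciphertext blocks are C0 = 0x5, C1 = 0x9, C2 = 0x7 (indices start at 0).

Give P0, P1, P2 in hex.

P0 = 0x4, P1 = 0x3, P2 = 0xE

CFB decryption: P_i = C_i ⊕ E(K, C_{i−1}), with C_{−1} = IV.
P0: E(K, 0xB) = 0x1; 0x5 ⊕ 0x1 = 0x4.
P1: E(K, 0x5) = 0xA; 0x9 ⊕ 0xA = 0x3.
P2: E(K, 0x9) = 0x9; 0x7 ⊕ 0x9 = 0xE.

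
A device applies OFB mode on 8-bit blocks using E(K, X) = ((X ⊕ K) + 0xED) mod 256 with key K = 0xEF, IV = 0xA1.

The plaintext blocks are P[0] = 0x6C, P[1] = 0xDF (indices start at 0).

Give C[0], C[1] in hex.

OFB encryption: S_i = E(K, S_{i−1}) with S_{−1} = IV; C_i = P_i ⊕ S_i.
C[0]: S = E(K, 0xA1) = 0x3B; 0x6C ⊕ 0x3B = 0x57.
C[1]: S = E(K, 0x3B) = 0xC1; 0xDF ⊕ 0xC1 = 0x1E.

C[0] = 0x57, C[1] = 0x1E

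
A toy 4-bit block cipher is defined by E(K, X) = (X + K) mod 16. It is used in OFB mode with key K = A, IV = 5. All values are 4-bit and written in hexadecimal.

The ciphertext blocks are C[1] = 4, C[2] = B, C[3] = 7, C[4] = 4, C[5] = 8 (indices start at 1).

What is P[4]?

OFB decryption: S_i = E(K, S_{i−1}) with S_{0} = IV; P_i = C_i ⊕ S_i.
P[1]: S = E(K, 5) = F; 4 ⊕ F = B.
P[2]: S = E(K, F) = 9; B ⊕ 9 = 2.
P[3]: S = E(K, 9) = 3; 7 ⊕ 3 = 4.
P[4]: S = E(K, 3) = D; 4 ⊕ D = 9.

P[4] = 9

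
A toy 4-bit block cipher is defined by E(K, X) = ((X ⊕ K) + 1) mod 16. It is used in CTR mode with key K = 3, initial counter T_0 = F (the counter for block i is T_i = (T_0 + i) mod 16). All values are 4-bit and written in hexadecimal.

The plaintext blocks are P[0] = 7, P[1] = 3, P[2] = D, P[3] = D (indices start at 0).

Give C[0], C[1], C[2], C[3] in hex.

C[0] = A, C[1] = 7, C[2] = E, C[3] = F

CTR encryption: S_i = E(K, T_i) where T_i is the counter for block i; C_i = P_i ⊕ S_i.
C[0]: T = F, S = E(K, T) = D; 7 ⊕ D = A.
C[1]: T = 0, S = E(K, T) = 4; 3 ⊕ 4 = 7.
C[2]: T = 1, S = E(K, T) = 3; D ⊕ 3 = E.
C[3]: T = 2, S = E(K, T) = 2; D ⊕ 2 = F.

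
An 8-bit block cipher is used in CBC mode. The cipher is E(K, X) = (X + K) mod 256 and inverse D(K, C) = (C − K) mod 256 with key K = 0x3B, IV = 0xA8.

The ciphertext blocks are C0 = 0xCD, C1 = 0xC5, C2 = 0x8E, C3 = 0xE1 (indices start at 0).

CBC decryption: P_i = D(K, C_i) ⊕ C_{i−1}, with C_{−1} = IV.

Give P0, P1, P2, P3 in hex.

P0: D(K, 0xCD) = 0x92; 0x92 ⊕ 0xA8 = 0x3A.
P1: D(K, 0xC5) = 0x8A; 0x8A ⊕ 0xCD = 0x47.
P2: D(K, 0x8E) = 0x53; 0x53 ⊕ 0xC5 = 0x96.
P3: D(K, 0xE1) = 0xA6; 0xA6 ⊕ 0x8E = 0x28.

P0 = 0x3A, P1 = 0x47, P2 = 0x96, P3 = 0x28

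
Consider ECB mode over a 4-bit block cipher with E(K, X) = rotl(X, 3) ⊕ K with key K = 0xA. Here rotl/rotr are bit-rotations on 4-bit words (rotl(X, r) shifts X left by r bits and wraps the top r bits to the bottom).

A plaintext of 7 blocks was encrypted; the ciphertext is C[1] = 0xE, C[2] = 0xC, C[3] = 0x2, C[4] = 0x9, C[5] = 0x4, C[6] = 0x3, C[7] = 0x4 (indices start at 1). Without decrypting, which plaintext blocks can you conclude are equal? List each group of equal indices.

ECB encrypts each block independently with the same key, so equal ciphertext blocks imply equal plaintext blocks.
C[5] = C[7] = 0x4, so P[5] = P[7].

P[5] = P[7]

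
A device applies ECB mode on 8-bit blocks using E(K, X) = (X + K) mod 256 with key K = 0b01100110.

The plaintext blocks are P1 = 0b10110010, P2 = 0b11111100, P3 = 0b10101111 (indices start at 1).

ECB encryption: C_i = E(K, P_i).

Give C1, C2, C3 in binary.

C1: E(K, 0b10110010) = 0b00011000.
C2: E(K, 0b11111100) = 0b01100010.
C3: E(K, 0b10101111) = 0b00010101.

C1 = 0b00011000, C2 = 0b01100010, C3 = 0b00010101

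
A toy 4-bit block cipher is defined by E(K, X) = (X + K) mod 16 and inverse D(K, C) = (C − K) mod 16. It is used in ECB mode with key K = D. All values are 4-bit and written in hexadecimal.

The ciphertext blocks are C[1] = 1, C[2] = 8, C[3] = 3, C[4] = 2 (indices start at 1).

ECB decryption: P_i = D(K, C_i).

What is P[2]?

P[2] = B

P[2]: D(K, 8) = B.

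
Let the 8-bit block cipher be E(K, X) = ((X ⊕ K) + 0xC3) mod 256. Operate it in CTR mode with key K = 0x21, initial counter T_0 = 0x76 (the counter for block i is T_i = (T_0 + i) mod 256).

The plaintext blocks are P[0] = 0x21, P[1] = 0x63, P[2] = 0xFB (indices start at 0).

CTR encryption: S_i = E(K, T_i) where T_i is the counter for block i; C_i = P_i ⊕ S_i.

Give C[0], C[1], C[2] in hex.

C[0] = 0x3B, C[1] = 0x7A, C[2] = 0xE7

C[0]: T = 0x76, S = E(K, T) = 0x1A; 0x21 ⊕ 0x1A = 0x3B.
C[1]: T = 0x77, S = E(K, T) = 0x19; 0x63 ⊕ 0x19 = 0x7A.
C[2]: T = 0x78, S = E(K, T) = 0x1C; 0xFB ⊕ 0x1C = 0xE7.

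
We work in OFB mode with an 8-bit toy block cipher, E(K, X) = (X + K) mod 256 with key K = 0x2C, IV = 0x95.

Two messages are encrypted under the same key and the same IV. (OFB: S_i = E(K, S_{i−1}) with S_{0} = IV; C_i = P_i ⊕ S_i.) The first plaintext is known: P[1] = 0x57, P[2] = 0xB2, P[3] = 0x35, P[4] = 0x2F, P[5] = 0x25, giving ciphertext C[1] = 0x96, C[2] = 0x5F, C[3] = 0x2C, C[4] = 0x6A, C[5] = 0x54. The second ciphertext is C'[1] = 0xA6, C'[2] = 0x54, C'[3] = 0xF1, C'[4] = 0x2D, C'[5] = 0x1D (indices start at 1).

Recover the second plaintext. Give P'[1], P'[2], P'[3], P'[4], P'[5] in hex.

P'[1] = 0x67, P'[2] = 0xB9, P'[3] = 0xE8, P'[4] = 0x68, P'[5] = 0x6C

In OFB with a reused IV, both messages share the same keystream S_i, so C_i ⊕ C'_i = P_i ⊕ P'_i and thus P'_i = P_i ⊕ C_i ⊕ C'_i.
P'[1]: 0x57 ⊕ 0x96 ⊕ 0xA6 = 0x67.
P'[2]: 0xB2 ⊕ 0x5F ⊕ 0x54 = 0xB9.
P'[3]: 0x35 ⊕ 0x2C ⊕ 0xF1 = 0xE8.
P'[4]: 0x2F ⊕ 0x6A ⊕ 0x2D = 0x68.
P'[5]: 0x25 ⊕ 0x54 ⊕ 0x1D = 0x6C.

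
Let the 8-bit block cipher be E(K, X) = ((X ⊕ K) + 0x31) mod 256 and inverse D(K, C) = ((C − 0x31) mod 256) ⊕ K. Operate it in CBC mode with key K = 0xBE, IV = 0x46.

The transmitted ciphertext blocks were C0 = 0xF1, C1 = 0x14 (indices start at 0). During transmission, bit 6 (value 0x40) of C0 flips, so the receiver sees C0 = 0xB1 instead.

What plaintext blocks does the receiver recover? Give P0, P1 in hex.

CBC decryption: P_i = D(K, C_i) ⊕ C_{i−1}, with C_{−1} = IV.
Only C0 changed, to 0xB1. In CBC, a change in C_i garbles P_i and flips the same bit in P_{i+1}. Decrypting the received ciphertext:
P0: D(K, 0xB1) = 0x3E; 0x3E ⊕ 0x46 = 0x78.
P1: D(K, 0x14) = 0x5D; 0x5D ⊕ 0xB1 = 0xEC.
Blocks that differ from the original plaintext: P0, P1.

P0 = 0x78, P1 = 0xEC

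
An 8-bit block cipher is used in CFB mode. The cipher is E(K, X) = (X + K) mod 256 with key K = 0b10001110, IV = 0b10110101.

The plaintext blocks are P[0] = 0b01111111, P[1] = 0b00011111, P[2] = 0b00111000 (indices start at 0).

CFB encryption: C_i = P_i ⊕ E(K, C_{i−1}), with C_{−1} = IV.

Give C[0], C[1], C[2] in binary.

C[0] = 0b00111100, C[1] = 0b11010101, C[2] = 0b01011011

C[0]: E(K, 0b10110101) = 0b01000011; 0b01111111 ⊕ 0b01000011 = 0b00111100.
C[1]: E(K, 0b00111100) = 0b11001010; 0b00011111 ⊕ 0b11001010 = 0b11010101.
C[2]: E(K, 0b11010101) = 0b01100011; 0b00111000 ⊕ 0b01100011 = 0b01011011.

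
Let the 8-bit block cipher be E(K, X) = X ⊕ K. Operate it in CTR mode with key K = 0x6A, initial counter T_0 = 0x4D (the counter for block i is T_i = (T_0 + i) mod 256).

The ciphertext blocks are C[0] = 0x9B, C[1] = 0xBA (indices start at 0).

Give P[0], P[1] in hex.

CTR decryption: S_i = E(K, T_i) where T_i is the counter for block i; P_i = C_i ⊕ S_i.
P[0]: T = 0x4D, S = E(K, T) = 0x27; 0x9B ⊕ 0x27 = 0xBC.
P[1]: T = 0x4E, S = E(K, T) = 0x24; 0xBA ⊕ 0x24 = 0x9E.

P[0] = 0xBC, P[1] = 0x9E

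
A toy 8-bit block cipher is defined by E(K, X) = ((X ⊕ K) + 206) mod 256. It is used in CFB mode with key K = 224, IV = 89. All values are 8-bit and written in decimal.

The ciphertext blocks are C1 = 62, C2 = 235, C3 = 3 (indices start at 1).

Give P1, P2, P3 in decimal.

CFB decryption: P_i = C_i ⊕ E(K, C_{i−1}), with C_{0} = IV.
P1: E(K, 89) = 135; 62 ⊕ 135 = 185.
P2: E(K, 62) = 172; 235 ⊕ 172 = 71.
P3: E(K, 235) = 217; 3 ⊕ 217 = 218.

P1 = 185, P2 = 71, P3 = 218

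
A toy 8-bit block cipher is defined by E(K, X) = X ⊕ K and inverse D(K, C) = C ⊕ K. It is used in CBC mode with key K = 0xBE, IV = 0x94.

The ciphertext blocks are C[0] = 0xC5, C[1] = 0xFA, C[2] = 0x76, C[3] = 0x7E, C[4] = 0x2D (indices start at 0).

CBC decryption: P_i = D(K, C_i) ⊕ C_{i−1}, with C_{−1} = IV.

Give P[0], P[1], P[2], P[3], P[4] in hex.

P[0] = 0xEF, P[1] = 0x81, P[2] = 0x32, P[3] = 0xB6, P[4] = 0xED

P[0]: D(K, 0xC5) = 0x7B; 0x7B ⊕ 0x94 = 0xEF.
P[1]: D(K, 0xFA) = 0x44; 0x44 ⊕ 0xC5 = 0x81.
P[2]: D(K, 0x76) = 0xC8; 0xC8 ⊕ 0xFA = 0x32.
P[3]: D(K, 0x7E) = 0xC0; 0xC0 ⊕ 0x76 = 0xB6.
P[4]: D(K, 0x2D) = 0x93; 0x93 ⊕ 0x7E = 0xED.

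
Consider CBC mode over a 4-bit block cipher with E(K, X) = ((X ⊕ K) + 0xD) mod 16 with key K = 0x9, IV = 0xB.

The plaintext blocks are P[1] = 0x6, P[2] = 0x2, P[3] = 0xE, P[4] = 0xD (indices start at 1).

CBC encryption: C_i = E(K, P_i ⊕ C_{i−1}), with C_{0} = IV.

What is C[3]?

C[1]: P[1] ⊕ 0xB = 0xD; E(K, 0xD) = 0x1.
C[2]: P[2] ⊕ 0x1 = 0x3; E(K, 0x3) = 0x7.
C[3]: P[3] ⊕ 0x7 = 0x9; E(K, 0x9) = 0xD.

C[3] = 0xD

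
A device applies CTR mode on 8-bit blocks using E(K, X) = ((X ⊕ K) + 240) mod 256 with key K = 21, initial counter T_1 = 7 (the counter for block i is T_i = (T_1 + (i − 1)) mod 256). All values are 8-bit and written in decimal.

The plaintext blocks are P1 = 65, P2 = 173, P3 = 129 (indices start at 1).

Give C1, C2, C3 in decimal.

CTR encryption: S_i = E(K, T_i) where T_i is the counter for block i; C_i = P_i ⊕ S_i.
C1: T = 7, S = E(K, T) = 2; 65 ⊕ 2 = 67.
C2: T = 8, S = E(K, T) = 13; 173 ⊕ 13 = 160.
C3: T = 9, S = E(K, T) = 12; 129 ⊕ 12 = 141.

C1 = 67, C2 = 160, C3 = 141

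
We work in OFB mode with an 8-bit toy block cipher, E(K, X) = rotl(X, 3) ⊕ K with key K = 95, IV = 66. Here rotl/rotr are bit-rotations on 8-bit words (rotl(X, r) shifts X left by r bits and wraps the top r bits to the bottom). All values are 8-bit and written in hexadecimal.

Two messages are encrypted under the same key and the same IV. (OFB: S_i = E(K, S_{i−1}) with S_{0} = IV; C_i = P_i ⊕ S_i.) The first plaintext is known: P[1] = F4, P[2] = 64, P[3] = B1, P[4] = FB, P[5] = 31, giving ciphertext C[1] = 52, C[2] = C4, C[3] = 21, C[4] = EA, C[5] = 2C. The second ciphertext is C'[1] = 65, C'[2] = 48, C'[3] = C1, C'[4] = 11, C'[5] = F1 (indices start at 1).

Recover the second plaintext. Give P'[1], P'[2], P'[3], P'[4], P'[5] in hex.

In OFB with a reused IV, both messages share the same keystream S_i, so C_i ⊕ C'_i = P_i ⊕ P'_i and thus P'_i = P_i ⊕ C_i ⊕ C'_i.
P'[1]: F4 ⊕ 52 ⊕ 65 = C3.
P'[2]: 64 ⊕ C4 ⊕ 48 = E8.
P'[3]: B1 ⊕ 21 ⊕ C1 = 51.
P'[4]: FB ⊕ EA ⊕ 11 = 00.
P'[5]: 31 ⊕ 2C ⊕ F1 = EC.

P'[1] = C3, P'[2] = E8, P'[3] = 51, P'[4] = 00, P'[5] = EC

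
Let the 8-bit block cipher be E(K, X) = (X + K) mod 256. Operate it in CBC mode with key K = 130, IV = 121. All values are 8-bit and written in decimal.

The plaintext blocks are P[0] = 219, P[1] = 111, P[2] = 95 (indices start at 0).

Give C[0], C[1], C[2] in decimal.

CBC encryption: C_i = E(K, P_i ⊕ C_{i−1}), with C_{−1} = IV.
C[0]: P[0] ⊕ 121 = 162; E(K, 162) = 36.
C[1]: P[1] ⊕ 36 = 75; E(K, 75) = 205.
C[2]: P[2] ⊕ 205 = 146; E(K, 146) = 20.

C[0] = 36, C[1] = 205, C[2] = 20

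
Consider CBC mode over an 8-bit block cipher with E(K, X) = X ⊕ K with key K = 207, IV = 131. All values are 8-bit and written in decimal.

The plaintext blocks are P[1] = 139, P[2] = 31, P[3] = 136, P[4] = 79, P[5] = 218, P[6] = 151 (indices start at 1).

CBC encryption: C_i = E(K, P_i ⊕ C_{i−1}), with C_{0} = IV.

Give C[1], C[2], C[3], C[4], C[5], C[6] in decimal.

C[1] = 199, C[2] = 23, C[3] = 80, C[4] = 208, C[5] = 197, C[6] = 157

C[1]: P[1] ⊕ 131 = 8; E(K, 8) = 199.
C[2]: P[2] ⊕ 199 = 216; E(K, 216) = 23.
C[3]: P[3] ⊕ 23 = 159; E(K, 159) = 80.
C[4]: P[4] ⊕ 80 = 31; E(K, 31) = 208.
C[5]: P[5] ⊕ 208 = 10; E(K, 10) = 197.
C[6]: P[6] ⊕ 197 = 82; E(K, 82) = 157.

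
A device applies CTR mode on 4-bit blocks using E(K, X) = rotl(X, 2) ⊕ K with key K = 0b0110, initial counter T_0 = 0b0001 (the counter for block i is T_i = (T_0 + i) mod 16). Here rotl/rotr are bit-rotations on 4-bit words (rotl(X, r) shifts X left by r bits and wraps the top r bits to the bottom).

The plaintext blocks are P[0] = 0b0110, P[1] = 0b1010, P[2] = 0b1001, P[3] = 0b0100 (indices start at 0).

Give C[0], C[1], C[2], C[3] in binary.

CTR encryption: S_i = E(K, T_i) where T_i is the counter for block i; C_i = P_i ⊕ S_i.
C[0]: T = 0b0001, S = E(K, T) = 0b0010; 0b0110 ⊕ 0b0010 = 0b0100.
C[1]: T = 0b0010, S = E(K, T) = 0b1110; 0b1010 ⊕ 0b1110 = 0b0100.
C[2]: T = 0b0011, S = E(K, T) = 0b1010; 0b1001 ⊕ 0b1010 = 0b0011.
C[3]: T = 0b0100, S = E(K, T) = 0b0111; 0b0100 ⊕ 0b0111 = 0b0011.

C[0] = 0b0100, C[1] = 0b0100, C[2] = 0b0011, C[3] = 0b0011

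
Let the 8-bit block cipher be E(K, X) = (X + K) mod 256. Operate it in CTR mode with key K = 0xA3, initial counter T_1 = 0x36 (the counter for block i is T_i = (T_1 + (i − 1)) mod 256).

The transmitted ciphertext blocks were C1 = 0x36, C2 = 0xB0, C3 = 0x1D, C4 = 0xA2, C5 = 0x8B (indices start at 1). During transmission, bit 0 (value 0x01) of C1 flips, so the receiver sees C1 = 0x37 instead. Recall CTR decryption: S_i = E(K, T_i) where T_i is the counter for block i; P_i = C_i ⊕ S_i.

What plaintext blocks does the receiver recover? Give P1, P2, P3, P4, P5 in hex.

Only C1 changed, to 0x37. In CTR, a change in C_i flips the same bit in P_i only; the keystream is unaffected. Decrypting the received ciphertext:
P1: T = 0x36, S = E(K, T) = 0xD9; 0x37 ⊕ 0xD9 = 0xEE.
P2: T = 0x37, S = E(K, T) = 0xDA; 0xB0 ⊕ 0xDA = 0x6A.
P3: T = 0x38, S = E(K, T) = 0xDB; 0x1D ⊕ 0xDB = 0xC6.
P4: T = 0x39, S = E(K, T) = 0xDC; 0xA2 ⊕ 0xDC = 0x7E.
P5: T = 0x3A, S = E(K, T) = 0xDD; 0x8B ⊕ 0xDD = 0x56.
Blocks that differ from the original plaintext: P1.

P1 = 0xEE, P2 = 0x6A, P3 = 0xC6, P4 = 0x7E, P5 = 0x56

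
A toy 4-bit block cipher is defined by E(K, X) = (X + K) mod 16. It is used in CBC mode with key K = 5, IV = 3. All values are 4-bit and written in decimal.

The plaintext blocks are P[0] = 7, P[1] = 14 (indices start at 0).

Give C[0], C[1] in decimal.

CBC encryption: C_i = E(K, P_i ⊕ C_{i−1}), with C_{−1} = IV.
C[0]: P[0] ⊕ 3 = 4; E(K, 4) = 9.
C[1]: P[1] ⊕ 9 = 7; E(K, 7) = 12.

C[0] = 9, C[1] = 12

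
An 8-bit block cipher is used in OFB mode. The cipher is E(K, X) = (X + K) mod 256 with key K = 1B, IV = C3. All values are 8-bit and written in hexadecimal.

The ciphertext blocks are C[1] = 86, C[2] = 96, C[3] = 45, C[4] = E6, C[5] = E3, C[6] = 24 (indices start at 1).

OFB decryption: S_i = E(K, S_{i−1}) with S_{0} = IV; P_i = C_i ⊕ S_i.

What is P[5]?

P[5] = A9

P[1]: S = E(K, C3) = DE; 86 ⊕ DE = 58.
P[2]: S = E(K, DE) = F9; 96 ⊕ F9 = 6F.
P[3]: S = E(K, F9) = 14; 45 ⊕ 14 = 51.
P[4]: S = E(K, 14) = 2F; E6 ⊕ 2F = C9.
P[5]: S = E(K, 2F) = 4A; E3 ⊕ 4A = A9.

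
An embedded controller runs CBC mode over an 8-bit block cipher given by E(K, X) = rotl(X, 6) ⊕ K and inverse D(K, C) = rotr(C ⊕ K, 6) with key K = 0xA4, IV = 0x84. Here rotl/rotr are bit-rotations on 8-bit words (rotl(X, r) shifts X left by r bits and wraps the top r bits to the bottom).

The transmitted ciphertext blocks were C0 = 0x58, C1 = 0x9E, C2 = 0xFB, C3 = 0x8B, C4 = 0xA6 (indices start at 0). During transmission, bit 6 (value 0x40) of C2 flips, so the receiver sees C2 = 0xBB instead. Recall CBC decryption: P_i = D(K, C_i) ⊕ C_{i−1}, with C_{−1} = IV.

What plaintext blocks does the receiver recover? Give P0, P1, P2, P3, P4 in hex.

P0 = 0x77, P1 = 0xB0, P2 = 0xE2, P3 = 0x07, P4 = 0x83

Only C2 changed, to 0xBB. In CBC, a change in C_i garbles P_i and flips the same bit in P_{i+1}. Decrypting the received ciphertext:
P0: D(K, 0x58) = 0xF3; 0xF3 ⊕ 0x84 = 0x77.
P1: D(K, 0x9E) = 0xE8; 0xE8 ⊕ 0x58 = 0xB0.
P2: D(K, 0xBB) = 0x7C; 0x7C ⊕ 0x9E = 0xE2.
P3: D(K, 0x8B) = 0xBC; 0xBC ⊕ 0xBB = 0x07.
P4: D(K, 0xA6) = 0x08; 0x08 ⊕ 0x8B = 0x83.
Blocks that differ from the original plaintext: P2, P3.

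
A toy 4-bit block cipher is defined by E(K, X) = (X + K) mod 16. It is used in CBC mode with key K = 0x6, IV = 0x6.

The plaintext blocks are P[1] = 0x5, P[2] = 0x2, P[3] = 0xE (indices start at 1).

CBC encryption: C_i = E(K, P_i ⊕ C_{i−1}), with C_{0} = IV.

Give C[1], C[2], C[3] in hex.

C[1] = 0x9, C[2] = 0x1, C[3] = 0x5

C[1]: P[1] ⊕ 0x6 = 0x3; E(K, 0x3) = 0x9.
C[2]: P[2] ⊕ 0x9 = 0xB; E(K, 0xB) = 0x1.
C[3]: P[3] ⊕ 0x1 = 0xF; E(K, 0xF) = 0x5.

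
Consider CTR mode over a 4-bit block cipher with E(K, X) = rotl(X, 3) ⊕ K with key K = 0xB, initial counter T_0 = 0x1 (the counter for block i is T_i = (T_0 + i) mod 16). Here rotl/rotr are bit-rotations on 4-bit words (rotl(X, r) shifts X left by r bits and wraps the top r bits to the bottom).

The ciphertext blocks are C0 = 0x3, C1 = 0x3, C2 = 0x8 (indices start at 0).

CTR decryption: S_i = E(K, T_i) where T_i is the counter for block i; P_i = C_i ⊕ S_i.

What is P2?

P2 = 0xA

P2: T = 0x3, S = E(K, T) = 0x2; 0x8 ⊕ 0x2 = 0xA.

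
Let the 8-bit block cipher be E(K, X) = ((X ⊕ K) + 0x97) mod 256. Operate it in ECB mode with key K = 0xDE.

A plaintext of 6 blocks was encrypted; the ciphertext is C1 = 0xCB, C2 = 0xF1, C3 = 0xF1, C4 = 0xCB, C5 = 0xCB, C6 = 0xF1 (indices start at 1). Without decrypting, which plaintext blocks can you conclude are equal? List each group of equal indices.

ECB encrypts each block independently with the same key, so equal ciphertext blocks imply equal plaintext blocks.
C1 = C4 = C5 = 0xCB, so P1 = P4 = P5.
C2 = C3 = C6 = 0xF1, so P2 = P3 = P6.

P1 = P4 = P5; P2 = P3 = P6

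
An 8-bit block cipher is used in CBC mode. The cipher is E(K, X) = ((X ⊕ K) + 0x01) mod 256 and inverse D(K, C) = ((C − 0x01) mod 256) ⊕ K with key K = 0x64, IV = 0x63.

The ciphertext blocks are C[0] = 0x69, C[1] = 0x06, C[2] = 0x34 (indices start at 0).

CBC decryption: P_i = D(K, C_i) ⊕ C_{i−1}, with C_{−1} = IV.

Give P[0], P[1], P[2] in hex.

P[0]: D(K, 0x69) = 0x0C; 0x0C ⊕ 0x63 = 0x6F.
P[1]: D(K, 0x06) = 0x61; 0x61 ⊕ 0x69 = 0x08.
P[2]: D(K, 0x34) = 0x57; 0x57 ⊕ 0x06 = 0x51.

P[0] = 0x6F, P[1] = 0x08, P[2] = 0x51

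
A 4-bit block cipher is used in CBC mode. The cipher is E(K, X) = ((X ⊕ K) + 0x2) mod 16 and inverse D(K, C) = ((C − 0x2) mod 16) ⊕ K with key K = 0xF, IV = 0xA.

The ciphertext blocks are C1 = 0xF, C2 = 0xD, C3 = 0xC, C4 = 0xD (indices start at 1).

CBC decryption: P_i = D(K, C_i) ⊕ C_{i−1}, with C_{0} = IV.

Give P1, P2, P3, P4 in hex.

P1 = 0x8, P2 = 0xB, P3 = 0x8, P4 = 0x8

P1: D(K, 0xF) = 0x2; 0x2 ⊕ 0xA = 0x8.
P2: D(K, 0xD) = 0x4; 0x4 ⊕ 0xF = 0xB.
P3: D(K, 0xC) = 0x5; 0x5 ⊕ 0xD = 0x8.
P4: D(K, 0xD) = 0x4; 0x4 ⊕ 0xC = 0x8.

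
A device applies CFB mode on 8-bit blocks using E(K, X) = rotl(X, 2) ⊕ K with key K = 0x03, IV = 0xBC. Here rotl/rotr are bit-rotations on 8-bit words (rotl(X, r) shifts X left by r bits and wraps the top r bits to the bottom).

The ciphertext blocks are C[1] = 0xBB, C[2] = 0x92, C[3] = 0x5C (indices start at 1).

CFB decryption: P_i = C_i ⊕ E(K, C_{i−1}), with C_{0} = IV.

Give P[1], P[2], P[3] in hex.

P[1]: E(K, 0xBC) = 0xF1; 0xBB ⊕ 0xF1 = 0x4A.
P[2]: E(K, 0xBB) = 0xED; 0x92 ⊕ 0xED = 0x7F.
P[3]: E(K, 0x92) = 0x49; 0x5C ⊕ 0x49 = 0x15.

P[1] = 0x4A, P[2] = 0x7F, P[3] = 0x15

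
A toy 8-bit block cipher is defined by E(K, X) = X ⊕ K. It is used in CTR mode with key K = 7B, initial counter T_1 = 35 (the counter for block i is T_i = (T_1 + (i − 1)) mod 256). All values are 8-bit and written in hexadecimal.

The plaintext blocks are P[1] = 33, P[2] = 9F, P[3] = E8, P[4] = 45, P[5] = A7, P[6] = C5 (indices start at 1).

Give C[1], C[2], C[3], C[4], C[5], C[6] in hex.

C[1] = 7D, C[2] = D2, C[3] = A4, C[4] = 06, C[5] = E5, C[6] = 84

CTR encryption: S_i = E(K, T_i) where T_i is the counter for block i; C_i = P_i ⊕ S_i.
C[1]: T = 35, S = E(K, T) = 4E; 33 ⊕ 4E = 7D.
C[2]: T = 36, S = E(K, T) = 4D; 9F ⊕ 4D = D2.
C[3]: T = 37, S = E(K, T) = 4C; E8 ⊕ 4C = A4.
C[4]: T = 38, S = E(K, T) = 43; 45 ⊕ 43 = 06.
C[5]: T = 39, S = E(K, T) = 42; A7 ⊕ 42 = E5.
C[6]: T = 3A, S = E(K, T) = 41; C5 ⊕ 41 = 84.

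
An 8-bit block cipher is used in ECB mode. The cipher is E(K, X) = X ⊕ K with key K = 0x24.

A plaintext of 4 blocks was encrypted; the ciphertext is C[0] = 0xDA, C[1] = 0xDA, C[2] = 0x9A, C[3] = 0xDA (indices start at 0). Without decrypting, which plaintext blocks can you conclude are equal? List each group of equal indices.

ECB encrypts each block independently with the same key, so equal ciphertext blocks imply equal plaintext blocks.
C[0] = C[1] = C[3] = 0xDA, so P[0] = P[1] = P[3].

P[0] = P[1] = P[3]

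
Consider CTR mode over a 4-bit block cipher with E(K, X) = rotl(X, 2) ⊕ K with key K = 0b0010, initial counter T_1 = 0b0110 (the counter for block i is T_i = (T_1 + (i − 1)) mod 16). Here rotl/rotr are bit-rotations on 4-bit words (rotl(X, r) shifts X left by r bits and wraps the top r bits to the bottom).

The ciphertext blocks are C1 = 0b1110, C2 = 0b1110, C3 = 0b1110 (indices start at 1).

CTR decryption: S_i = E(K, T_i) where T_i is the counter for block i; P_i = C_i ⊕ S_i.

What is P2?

P2: T = 0b0111, S = E(K, T) = 0b1111; 0b1110 ⊕ 0b1111 = 0b0001.

P2 = 0b0001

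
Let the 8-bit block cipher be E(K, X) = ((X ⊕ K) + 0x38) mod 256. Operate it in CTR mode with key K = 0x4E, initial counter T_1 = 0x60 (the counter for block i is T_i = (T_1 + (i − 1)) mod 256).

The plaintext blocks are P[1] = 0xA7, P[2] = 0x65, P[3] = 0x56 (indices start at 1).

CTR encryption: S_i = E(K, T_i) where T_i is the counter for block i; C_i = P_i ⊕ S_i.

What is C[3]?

C[3] = 0x32

C[1]: T = 0x60, S = E(K, T) = 0x66; 0xA7 ⊕ 0x66 = 0xC1.
C[2]: T = 0x61, S = E(K, T) = 0x67; 0x65 ⊕ 0x67 = 0x02.
C[3]: T = 0x62, S = E(K, T) = 0x64; 0x56 ⊕ 0x64 = 0x32.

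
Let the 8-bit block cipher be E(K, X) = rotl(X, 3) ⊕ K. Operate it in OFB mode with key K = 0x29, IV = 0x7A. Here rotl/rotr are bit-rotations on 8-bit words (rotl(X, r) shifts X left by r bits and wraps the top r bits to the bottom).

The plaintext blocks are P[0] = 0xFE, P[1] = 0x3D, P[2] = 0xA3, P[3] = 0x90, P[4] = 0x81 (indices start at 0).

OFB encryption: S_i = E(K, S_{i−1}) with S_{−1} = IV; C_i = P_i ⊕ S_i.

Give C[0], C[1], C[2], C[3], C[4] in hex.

C[0] = 0x04, C[1] = 0xC3, C[2] = 0x7D, C[3] = 0x4F, C[4] = 0x56

C[0]: S = E(K, 0x7A) = 0xFA; 0xFE ⊕ 0xFA = 0x04.
C[1]: S = E(K, 0xFA) = 0xFE; 0x3D ⊕ 0xFE = 0xC3.
C[2]: S = E(K, 0xFE) = 0xDE; 0xA3 ⊕ 0xDE = 0x7D.
C[3]: S = E(K, 0xDE) = 0xDF; 0x90 ⊕ 0xDF = 0x4F.
C[4]: S = E(K, 0xDF) = 0xD7; 0x81 ⊕ 0xD7 = 0x56.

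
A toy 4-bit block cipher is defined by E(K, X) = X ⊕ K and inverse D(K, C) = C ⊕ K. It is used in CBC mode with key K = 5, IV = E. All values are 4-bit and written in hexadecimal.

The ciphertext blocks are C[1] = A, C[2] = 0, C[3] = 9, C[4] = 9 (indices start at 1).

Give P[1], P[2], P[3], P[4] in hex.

CBC decryption: P_i = D(K, C_i) ⊕ C_{i−1}, with C_{0} = IV.
P[1]: D(K, A) = F; F ⊕ E = 1.
P[2]: D(K, 0) = 5; 5 ⊕ A = F.
P[3]: D(K, 9) = C; C ⊕ 0 = C.
P[4]: D(K, 9) = C; C ⊕ 9 = 5.

P[1] = 1, P[2] = F, P[3] = C, P[4] = 5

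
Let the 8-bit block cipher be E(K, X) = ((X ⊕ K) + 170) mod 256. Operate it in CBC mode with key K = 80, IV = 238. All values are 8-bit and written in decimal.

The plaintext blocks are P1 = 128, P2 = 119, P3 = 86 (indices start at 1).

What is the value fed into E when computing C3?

CBC encryption: C_i = E(K, P_i ⊕ C_{i−1}), with C_{0} = IV.
C1: P1 ⊕ 238 = 110; E(K, 110) = 232.
C2: P2 ⊕ 232 = 159; E(K, 159) = 121.
C3: P3 ⊕ 121 = 47; E(K, 47) = 41.
So the input to E for block 3 is 47.

47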